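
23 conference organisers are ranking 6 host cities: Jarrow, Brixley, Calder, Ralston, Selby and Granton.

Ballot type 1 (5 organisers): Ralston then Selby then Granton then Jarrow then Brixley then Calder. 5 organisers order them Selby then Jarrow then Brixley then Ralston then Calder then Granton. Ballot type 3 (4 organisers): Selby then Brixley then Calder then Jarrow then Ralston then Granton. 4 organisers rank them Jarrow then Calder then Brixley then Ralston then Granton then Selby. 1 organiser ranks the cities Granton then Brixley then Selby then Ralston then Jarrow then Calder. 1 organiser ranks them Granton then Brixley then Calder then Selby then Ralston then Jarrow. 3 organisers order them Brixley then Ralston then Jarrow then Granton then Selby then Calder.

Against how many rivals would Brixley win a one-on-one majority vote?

3

Brixley against each rival (23 organisers):
Brixley vs Jarrow: Jarrow wins 14–9.
Brixley vs Calder: Brixley is ranked higher on 5+5+4+1+1+3 = 19 ballots, Calder on 4. Brixley wins 19–4.
Brixley vs Ralston: Brixley is ranked higher on 5+4+4+1+1+3 = 18 ballots, Ralston on 5. Brixley wins 18–5.
Brixley vs Selby: Brixley preferred on 4+1+1+3 = 9 ballots; Selby wins 14–9.
Brixley vs Granton: Brixley, 16–7.
Brixley beats Calder, Ralston, Granton; loses to Jarrow, Selby — 3 pairwise wins.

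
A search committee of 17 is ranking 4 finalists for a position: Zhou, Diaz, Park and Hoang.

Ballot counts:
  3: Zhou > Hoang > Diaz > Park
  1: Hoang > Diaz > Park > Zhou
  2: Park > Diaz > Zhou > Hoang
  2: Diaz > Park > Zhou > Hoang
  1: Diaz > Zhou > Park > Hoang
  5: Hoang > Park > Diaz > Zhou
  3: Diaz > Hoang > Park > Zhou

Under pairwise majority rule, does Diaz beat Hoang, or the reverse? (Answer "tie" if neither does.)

Ballots ranking Diaz above Hoang: 2 + 2 + 1 + 3 = 8.
Ballots ranking Hoang above Diaz: 17 − 8 = 9.
Hoang wins the head-to-head 9–8.

Hoang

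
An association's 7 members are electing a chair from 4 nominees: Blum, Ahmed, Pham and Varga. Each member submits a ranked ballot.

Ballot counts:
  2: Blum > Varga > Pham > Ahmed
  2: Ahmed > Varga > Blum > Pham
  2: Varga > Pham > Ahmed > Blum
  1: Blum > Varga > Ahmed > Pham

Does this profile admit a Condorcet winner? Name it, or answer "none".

Varga

Head-to-head results (7 voters):
Blum vs Ahmed: 3 to 4, Ahmed.
Blum–Pham: Blum 5–2.
Blum vs Varga: 3 to 4, Varga.
Ahmed vs Pham: Pham wins 4–3.
Ahmed vs Varga: Varga wins 5–2.
Pham vs Varga: Varga, 7–0.
Varga defeats every rival head-to-head and is the Condorcet winner.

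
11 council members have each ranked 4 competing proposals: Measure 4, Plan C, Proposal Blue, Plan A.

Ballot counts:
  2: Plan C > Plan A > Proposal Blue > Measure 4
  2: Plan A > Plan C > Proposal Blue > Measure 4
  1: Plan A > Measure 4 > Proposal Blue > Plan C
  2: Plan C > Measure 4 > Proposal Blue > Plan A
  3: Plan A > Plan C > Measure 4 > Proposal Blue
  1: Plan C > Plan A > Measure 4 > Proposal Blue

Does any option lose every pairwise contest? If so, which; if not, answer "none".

Pairwise majorities:
Measure 4 vs Plan C: Measure 4 is ranked higher on 1 ballot, Plan C on 10. Plan C wins 10–1.
Measure 4 vs Proposal Blue: Measure 4, 7–4.
Measure 4 vs Plan A: Plan A wins 9–2.
Plan C vs Proposal Blue: Plan C preferred on 2+2+2+3+1 = 10 ballots; Plan C wins 10–1.
Plan C vs Plan A: Plan A, 6–5.
Proposal Blue vs Plan A: Proposal Blue is ranked higher on 2 ballots, Plan A on 9. Plan A wins 9–2.
Only Proposal Blue has no wins; Proposal Blue is the Condorcet loser.

Proposal Blue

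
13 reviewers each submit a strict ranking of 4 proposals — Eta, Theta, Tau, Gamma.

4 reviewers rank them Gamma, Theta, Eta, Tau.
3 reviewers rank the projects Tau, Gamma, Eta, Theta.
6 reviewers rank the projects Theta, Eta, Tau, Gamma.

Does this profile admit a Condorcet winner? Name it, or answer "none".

Head-to-head results (13 reviewers):
Eta–Theta: Theta 10–3.
Eta vs Tau: Eta, 10–3.
Eta vs Gamma: Gamma wins 7–6.
Theta vs Tau: Theta wins 10–3.
Theta vs Gamma: Gamma wins 7–6.
Tau vs Gamma: Tau wins 9–4.
Every project loses at least once (Eta loses to Theta; Theta loses to Gamma; Tau loses to Eta; Gamma loses to Tau). The majority relation contains the cycle Eta beats Tau beats Gamma beats Eta, so there is no Condorcet winner.

none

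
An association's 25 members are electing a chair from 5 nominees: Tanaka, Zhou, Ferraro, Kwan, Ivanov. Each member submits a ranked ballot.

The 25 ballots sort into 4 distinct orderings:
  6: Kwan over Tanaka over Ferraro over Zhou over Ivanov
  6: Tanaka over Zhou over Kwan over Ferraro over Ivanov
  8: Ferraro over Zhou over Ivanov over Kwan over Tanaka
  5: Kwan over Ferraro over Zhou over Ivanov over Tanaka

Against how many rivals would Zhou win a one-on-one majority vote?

3

Zhou against each rival (25 voters):
Zhou vs Tanaka: Zhou preferred on 8+5 = 13 ballots; Zhou wins 13–12.
Zhou vs Ferraro: Ferraro wins 19–6.
Zhou–Kwan: Zhou 14–11.
Zhou vs Ivanov: 6+6+8+5 = 25 for Zhou, 0 for Ivanov — Zhou by 25–0.
Zhou beats Tanaka, Kwan, Ivanov; loses to Ferraro — 3 pairwise wins.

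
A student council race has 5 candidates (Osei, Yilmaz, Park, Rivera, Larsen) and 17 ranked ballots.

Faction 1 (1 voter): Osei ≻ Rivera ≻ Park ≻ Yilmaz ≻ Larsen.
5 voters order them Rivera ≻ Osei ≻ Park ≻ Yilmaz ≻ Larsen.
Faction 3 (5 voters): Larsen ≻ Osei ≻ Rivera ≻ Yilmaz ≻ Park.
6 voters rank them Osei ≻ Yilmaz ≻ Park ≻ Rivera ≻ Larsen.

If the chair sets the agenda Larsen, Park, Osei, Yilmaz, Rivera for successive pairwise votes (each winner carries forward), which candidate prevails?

Osei

Round 1: Larsen vs Park — 5–12, Park advances.
Round 2: Park vs Osei — 0–17, Osei advances.
Round 3: Osei vs Yilmaz — 17–0, Osei advances.
Round 4: Osei vs Rivera — 12–5, Osei advances.
The agenda winner is Osei.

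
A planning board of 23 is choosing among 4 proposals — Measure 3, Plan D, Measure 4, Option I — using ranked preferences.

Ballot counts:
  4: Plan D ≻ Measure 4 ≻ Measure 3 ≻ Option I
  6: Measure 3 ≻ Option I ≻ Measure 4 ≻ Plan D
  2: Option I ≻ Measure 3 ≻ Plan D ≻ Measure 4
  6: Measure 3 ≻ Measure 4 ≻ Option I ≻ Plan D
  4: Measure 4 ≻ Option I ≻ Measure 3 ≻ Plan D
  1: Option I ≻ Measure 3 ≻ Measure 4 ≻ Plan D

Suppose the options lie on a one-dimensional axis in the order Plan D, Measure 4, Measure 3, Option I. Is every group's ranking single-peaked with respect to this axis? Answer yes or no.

Axis positions: Plan D=1, Measure 4=2, Measure 3=3, Option I=4.
Group 1 (peak Plan D at position 1): ranking walks positions 1-2-3-4, expanding outward from the peak — single-peaked.
Group 2 (peak Measure 3 at position 3): ranking walks positions 3-4-2-1, expanding outward from the peak — single-peaked.
Group 3: ranking walks positions 4-3-1-2; Plan D is ranked above Measure 4 even though Measure 4 lies between Plan D and the peak Option I on the axis — preferences dip and rise again. Not single-peaked.
Group 4 (peak Measure 3 at position 3): ranking walks positions 3-2-4-1, expanding outward from the peak — single-peaked.
Group 5: ranking walks positions 2-4-3-1; Option I is ranked above Measure 3 even though Measure 3 lies between Option I and the peak Measure 4 on the axis — preferences dip and rise again. Not single-peaked.
Group 6 (peak Option I at position 4): ranking walks positions 4-3-2-1, expanding outward from the peak — single-peaked.
Group 3 violates single-peakedness, so the profile is not single-peaked on this axis.

no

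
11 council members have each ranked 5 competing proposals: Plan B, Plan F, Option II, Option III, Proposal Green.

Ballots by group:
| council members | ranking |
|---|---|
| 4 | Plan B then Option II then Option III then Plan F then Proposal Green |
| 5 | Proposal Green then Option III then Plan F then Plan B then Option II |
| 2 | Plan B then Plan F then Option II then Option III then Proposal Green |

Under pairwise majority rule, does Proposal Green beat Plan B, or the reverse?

Plan B

Ballots ranking Proposal Green above Plan B: 5.
Ballots ranking Plan B above Proposal Green: 11 − 5 = 6.
Plan B wins the head-to-head 6–5.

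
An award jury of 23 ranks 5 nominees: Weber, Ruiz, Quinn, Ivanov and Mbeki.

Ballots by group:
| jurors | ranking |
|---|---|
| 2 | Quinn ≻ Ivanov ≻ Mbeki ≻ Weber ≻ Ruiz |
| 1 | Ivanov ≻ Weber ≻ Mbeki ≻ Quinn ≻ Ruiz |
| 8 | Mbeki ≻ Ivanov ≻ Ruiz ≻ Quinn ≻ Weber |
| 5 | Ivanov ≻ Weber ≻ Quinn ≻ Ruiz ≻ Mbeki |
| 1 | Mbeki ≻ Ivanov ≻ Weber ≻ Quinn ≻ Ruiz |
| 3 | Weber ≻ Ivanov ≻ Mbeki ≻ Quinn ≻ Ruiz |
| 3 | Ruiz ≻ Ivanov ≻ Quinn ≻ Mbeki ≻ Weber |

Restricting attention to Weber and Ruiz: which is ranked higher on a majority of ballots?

Weber

Ballots ranking Weber above Ruiz: 2 + 1 + 5 + 1 + 3 = 12.
Ballots ranking Ruiz above Weber: 23 − 12 = 11.
Weber wins the head-to-head 12–11.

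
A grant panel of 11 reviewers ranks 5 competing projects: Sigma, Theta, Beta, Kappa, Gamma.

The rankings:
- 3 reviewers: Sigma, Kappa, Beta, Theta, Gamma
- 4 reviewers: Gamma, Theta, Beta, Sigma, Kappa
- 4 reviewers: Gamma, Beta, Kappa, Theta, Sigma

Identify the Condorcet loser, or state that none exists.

Pairwise majorities:
Sigma vs Theta: 3 to 8, Theta.
Sigma vs Beta: Sigma preferred on 3 ballots; Beta wins 8–3.
Sigma vs Kappa: Sigma wins 7–4.
Sigma vs Gamma: Gamma, 8–3.
Theta vs Beta: 4 to 7, Beta.
Theta vs Kappa: Kappa, 7–4.
Theta vs Gamma: Gamma, 8–3.
Beta vs Kappa: 4+4 = 8 for Beta, 3 for Kappa — Beta by 8–3.
Beta–Gamma: Gamma 8–3.
Kappa–Gamma: Gamma 8–3.
No project is winless: Sigma beats Kappa; Theta beats Sigma; Beta beats Sigma; Kappa beats Theta; Gamma beats Sigma. There is no Condorcet loser.

none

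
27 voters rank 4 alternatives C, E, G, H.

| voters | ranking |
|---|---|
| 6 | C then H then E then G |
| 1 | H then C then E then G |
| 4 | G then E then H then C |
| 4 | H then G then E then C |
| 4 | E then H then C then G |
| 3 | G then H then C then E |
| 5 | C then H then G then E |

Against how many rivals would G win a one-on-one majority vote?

G against each rival (27 voters):
G vs C: C wins 16–11.
G–E: G 16–11.
G vs H: 4+3 = 7 for G, 20 for H — H by 20–7.
G beats E; loses to C, H — 1 pairwise win.

1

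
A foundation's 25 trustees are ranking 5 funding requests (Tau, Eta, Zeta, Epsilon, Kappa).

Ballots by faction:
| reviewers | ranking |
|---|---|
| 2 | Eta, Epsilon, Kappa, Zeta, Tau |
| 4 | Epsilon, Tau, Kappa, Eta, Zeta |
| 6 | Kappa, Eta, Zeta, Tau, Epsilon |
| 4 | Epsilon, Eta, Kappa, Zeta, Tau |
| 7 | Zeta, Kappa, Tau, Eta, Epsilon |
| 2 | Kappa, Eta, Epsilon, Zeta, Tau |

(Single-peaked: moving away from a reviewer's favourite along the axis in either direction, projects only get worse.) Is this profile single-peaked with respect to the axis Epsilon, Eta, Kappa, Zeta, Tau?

no

Axis positions: Epsilon=1, Eta=2, Kappa=3, Zeta=4, Tau=5.
Faction 1 (peak Eta at position 2): ranking walks positions 2-1-3-4-5, expanding outward from the peak — single-peaked.
Faction 2: ranking walks positions 1-5-3-2-4; Tau is ranked above Eta even though Eta lies between Tau and the peak Epsilon on the axis — preferences dip and rise again. Not single-peaked.
Faction 3 (peak Kappa at position 3): ranking walks positions 3-2-4-5-1, expanding outward from the peak — single-peaked.
Faction 4 (peak Epsilon at position 1): ranking walks positions 1-2-3-4-5, expanding outward from the peak — single-peaked.
Faction 5 (peak Zeta at position 4): ranking walks positions 4-3-5-2-1, expanding outward from the peak — single-peaked.
Faction 6 (peak Kappa at position 3): ranking walks positions 3-2-1-4-5, expanding outward from the peak — single-peaked.
Faction 2 violates single-peakedness, so the profile is not single-peaked on this axis.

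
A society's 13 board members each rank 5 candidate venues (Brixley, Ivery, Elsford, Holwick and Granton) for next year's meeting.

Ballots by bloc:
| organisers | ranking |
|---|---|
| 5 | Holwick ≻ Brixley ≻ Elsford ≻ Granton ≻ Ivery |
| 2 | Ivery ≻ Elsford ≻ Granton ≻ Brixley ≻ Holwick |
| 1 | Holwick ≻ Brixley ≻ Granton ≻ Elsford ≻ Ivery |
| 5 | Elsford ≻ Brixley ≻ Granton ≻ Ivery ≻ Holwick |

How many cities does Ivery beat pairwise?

Ivery against each rival (13 organisers):
Ivery vs Brixley: Brixley wins 11–2.
Ivery vs Elsford: 2 to 11, Elsford.
Ivery vs Holwick: Ivery, 7–6.
Ivery vs Granton: 2 for Ivery, 11 for Granton — Granton by 11–2.
Ivery beats Holwick; loses to Brixley, Elsford, Granton — 1 pairwise win.

1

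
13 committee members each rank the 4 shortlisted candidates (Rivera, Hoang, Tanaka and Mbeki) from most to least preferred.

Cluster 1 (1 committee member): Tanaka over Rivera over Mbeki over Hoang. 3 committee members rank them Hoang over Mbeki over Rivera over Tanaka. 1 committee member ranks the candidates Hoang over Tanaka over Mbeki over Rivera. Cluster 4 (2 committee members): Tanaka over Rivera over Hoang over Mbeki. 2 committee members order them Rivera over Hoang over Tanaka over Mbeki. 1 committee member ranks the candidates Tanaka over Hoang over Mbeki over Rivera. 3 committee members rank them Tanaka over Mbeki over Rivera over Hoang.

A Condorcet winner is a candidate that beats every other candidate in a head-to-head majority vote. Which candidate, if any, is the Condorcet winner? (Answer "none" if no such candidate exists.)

Tanaka

Pairwise majorities:
Rivera vs Hoang: Rivera is ranked higher on 1+2+2+3 = 8 ballots, Hoang on 5. Rivera wins 8–5.
Rivera vs Tanaka: 5 to 8, Tanaka.
Rivera vs Mbeki: Rivera preferred on 1+2+2 = 5 ballots; Mbeki wins 8–5.
Hoang vs Tanaka: 3+1+2 = 6 for Hoang, 7 for Tanaka — Tanaka by 7–6.
Hoang vs Mbeki: 3+1+2+2+1 = 9 for Hoang, 4 for Mbeki — Hoang by 9–4.
Tanaka vs Mbeki: Tanaka is ranked higher on 1+1+2+2+1+3 = 10 ballots, Mbeki on 3. Tanaka wins 10–3.
Only Tanaka has no losses; Tanaka is the Condorcet winner.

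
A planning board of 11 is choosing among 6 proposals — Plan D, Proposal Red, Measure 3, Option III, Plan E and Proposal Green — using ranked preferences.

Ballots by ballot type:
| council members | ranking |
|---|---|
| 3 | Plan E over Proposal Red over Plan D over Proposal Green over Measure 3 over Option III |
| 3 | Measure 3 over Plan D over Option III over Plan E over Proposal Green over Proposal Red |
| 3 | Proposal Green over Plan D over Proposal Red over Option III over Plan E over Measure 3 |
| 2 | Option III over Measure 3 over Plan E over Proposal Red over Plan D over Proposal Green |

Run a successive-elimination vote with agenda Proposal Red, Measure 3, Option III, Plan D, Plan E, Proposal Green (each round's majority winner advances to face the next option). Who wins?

Plan D

Round 1: Proposal Red vs Measure 3 — 6–5, Proposal Red advances.
Round 2: Proposal Red vs Option III — 6–5, Proposal Red advances.
Round 3: Proposal Red vs Plan D — 5–6, Plan D advances.
Round 4: Plan D vs Plan E — 6–5, Plan D advances.
Round 5: Plan D vs Proposal Green — 8–3, Plan D advances.
Plan D survives the agenda.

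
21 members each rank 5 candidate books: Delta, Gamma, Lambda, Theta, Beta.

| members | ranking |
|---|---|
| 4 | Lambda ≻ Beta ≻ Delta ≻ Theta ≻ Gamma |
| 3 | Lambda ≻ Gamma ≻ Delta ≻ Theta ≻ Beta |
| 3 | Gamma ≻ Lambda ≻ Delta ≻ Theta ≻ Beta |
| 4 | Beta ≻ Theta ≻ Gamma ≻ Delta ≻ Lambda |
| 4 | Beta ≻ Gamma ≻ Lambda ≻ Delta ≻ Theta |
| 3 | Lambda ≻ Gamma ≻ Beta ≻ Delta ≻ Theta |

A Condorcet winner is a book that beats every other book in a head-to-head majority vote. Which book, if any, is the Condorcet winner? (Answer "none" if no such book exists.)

none

Pairwise majorities:
Delta vs Gamma: Delta is ranked higher on 4 ballots, Gamma on 17. Gamma wins 17–4.
Delta vs Lambda: Delta is ranked higher on 4 ballots, Lambda on 17. Lambda wins 17–4.
Delta vs Theta: 17 to 4, Delta.
Delta vs Beta: 3+3 = 6 for Delta, 15 for Beta — Beta by 15–6.
Gamma vs Lambda: Gamma is ranked higher on 3+4+4 = 11 ballots, Lambda on 10. Gamma wins 11–10.
Gamma vs Theta: 3+3+4+3 = 13 for Gamma, 8 for Theta — Gamma by 13–8.
Gamma vs Beta: 9 to 12, Beta.
Lambda vs Theta: 17 to 4, Lambda.
Lambda vs Beta: Lambda is ranked higher on 4+3+3+3 = 13 ballots, Beta on 8. Lambda wins 13–8.
Theta vs Beta: Theta is ranked higher on 3+3 = 6 ballots, Beta on 15. Beta wins 15–6.
No book is unbeaten: Delta loses to Gamma; Gamma loses to Beta; Lambda loses to Gamma; Theta loses to Delta; Beta loses to Lambda. In particular Gamma > Lambda > Beta > Gamma is a majority cycle — no Condorcet winner exists.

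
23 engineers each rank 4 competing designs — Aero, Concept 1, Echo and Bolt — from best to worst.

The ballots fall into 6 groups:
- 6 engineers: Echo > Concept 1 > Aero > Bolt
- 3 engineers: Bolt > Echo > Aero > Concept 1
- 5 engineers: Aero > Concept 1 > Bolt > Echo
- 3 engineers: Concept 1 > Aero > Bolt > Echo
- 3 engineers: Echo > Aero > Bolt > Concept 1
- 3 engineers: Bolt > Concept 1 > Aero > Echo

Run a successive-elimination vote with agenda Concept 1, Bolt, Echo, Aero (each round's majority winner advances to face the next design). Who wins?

Echo

Round 1: Concept 1 vs Bolt — 14–9, Concept 1 advances.
Round 2: Concept 1 vs Echo — 11–12, Echo advances.
Round 3: Echo vs Aero — 12–11, Echo advances.
The agenda winner is Echo.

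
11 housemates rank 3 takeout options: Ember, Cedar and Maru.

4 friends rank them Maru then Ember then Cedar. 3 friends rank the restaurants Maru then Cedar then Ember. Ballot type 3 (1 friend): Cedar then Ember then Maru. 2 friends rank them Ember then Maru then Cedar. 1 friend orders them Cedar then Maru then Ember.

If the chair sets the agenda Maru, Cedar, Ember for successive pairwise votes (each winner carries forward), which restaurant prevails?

Maru

Round 1: Maru vs Cedar — 9–2, Maru advances.
Round 2: Maru vs Ember — 8–3, Maru advances.
The agenda winner is Maru.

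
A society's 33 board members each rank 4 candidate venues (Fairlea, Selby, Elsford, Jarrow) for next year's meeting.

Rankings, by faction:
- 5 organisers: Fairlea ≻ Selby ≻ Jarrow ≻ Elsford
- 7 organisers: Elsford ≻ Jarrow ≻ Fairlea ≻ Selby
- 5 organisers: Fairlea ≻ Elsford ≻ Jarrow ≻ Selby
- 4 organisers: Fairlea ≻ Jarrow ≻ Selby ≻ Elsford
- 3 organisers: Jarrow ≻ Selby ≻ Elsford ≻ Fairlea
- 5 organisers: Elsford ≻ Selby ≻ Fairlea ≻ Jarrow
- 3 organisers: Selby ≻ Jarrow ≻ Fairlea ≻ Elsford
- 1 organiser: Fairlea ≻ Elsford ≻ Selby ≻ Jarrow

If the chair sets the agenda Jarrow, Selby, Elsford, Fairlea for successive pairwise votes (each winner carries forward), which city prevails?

Fairlea

Round 1: Jarrow vs Selby — 19–14, Jarrow advances.
Round 2: Jarrow vs Elsford — 15–18, Elsford advances.
Round 3: Elsford vs Fairlea — 15–18, Fairlea advances.
The agenda winner is Fairlea.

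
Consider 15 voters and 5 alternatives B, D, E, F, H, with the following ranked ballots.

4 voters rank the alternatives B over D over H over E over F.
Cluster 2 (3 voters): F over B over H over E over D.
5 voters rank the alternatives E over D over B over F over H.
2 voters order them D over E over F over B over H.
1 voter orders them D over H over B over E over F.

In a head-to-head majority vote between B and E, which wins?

Ballots ranking B above E: 4 + 3 + 1 = 8.
Ballots ranking E above B: 15 − 8 = 7.
B wins the head-to-head 8–7.

B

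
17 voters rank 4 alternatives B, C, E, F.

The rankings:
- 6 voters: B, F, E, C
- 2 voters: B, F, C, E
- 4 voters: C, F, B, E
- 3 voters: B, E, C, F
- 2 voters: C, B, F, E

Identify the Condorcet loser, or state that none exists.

Pairwise majorities:
B vs C: B wins 11–6.
B vs E: B is ranked higher on 6+2+4+3+2 = 17 ballots, E on 0. B wins 17–0.
B–F: B 13–4.
C vs E: E, 9–8.
C–F: C 9–8.
E vs F: 3 to 14, F.
Each alternative has at least one pairwise win (B beats C; C beats F; E beats C; F beats E) — no Condorcet loser.

none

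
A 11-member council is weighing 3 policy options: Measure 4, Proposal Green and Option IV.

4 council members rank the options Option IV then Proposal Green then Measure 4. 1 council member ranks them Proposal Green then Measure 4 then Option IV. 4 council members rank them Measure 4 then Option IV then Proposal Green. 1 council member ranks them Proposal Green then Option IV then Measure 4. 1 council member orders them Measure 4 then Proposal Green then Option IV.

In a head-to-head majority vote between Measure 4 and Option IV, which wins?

Measure 4

Ballots ranking Measure 4 above Option IV: 1 + 4 + 1 = 6.
Ballots ranking Option IV above Measure 4: 11 − 6 = 5.
Measure 4 wins the head-to-head 6–5.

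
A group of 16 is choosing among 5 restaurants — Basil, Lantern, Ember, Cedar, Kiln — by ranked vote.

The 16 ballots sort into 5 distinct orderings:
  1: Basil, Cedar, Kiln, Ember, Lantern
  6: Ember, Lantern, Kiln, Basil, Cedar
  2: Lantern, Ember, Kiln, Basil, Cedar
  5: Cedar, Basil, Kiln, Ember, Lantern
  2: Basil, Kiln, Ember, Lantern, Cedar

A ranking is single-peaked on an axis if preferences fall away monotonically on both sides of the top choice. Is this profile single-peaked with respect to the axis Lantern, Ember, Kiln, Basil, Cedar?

Axis positions: Lantern=1, Ember=2, Kiln=3, Basil=4, Cedar=5.
Bloc 1 (peak Basil at position 4): ranking walks positions 4-5-3-2-1, expanding outward from the peak — single-peaked.
Bloc 2 (peak Ember at position 2): ranking walks positions 2-1-3-4-5, expanding outward from the peak — single-peaked.
Bloc 3 (peak Lantern at position 1): ranking walks positions 1-2-3-4-5, expanding outward from the peak — single-peaked.
Bloc 4 (peak Cedar at position 5): ranking walks positions 5-4-3-2-1, expanding outward from the peak — single-peaked.
Bloc 5 (peak Basil at position 4): ranking walks positions 4-3-2-1-5, expanding outward from the peak — single-peaked.
Every ranking is single-peaked on this axis.

yes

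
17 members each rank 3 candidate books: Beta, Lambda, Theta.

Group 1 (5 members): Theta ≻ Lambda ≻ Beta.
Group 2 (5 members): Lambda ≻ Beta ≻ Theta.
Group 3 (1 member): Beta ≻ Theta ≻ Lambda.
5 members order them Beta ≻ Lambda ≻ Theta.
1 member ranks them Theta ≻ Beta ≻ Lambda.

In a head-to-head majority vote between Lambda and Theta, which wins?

Lambda

Ballots ranking Lambda above Theta: 5 + 5 = 10.
Ballots ranking Theta above Lambda: 17 − 10 = 7.
Lambda wins the head-to-head 10–7.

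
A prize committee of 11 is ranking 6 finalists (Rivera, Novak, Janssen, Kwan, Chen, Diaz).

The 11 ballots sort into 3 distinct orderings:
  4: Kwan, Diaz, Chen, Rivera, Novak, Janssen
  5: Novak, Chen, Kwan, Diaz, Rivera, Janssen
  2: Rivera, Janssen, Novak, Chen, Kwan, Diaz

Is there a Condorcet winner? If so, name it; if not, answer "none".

Pairwise majorities:
Rivera vs Novak: 4+2 = 6 for Rivera, 5 for Novak — Rivera by 6–5.
Rivera vs Janssen: Rivera is ranked higher on 4+5+2 = 11 ballots, Janssen on 0. Rivera wins 11–0.
Rivera vs Kwan: Rivera is ranked higher on 2 ballots, Kwan on 9. Kwan wins 9–2.
Rivera vs Chen: 2 for Rivera, 9 for Chen — Chen by 9–2.
Rivera vs Diaz: Rivera is ranked higher on 2 ballots, Diaz on 9. Diaz wins 9–2.
Novak vs Janssen: Novak preferred on 4+5 = 9 ballots; Novak wins 9–2.
Novak vs Kwan: 5+2 = 7 for Novak, 4 for Kwan — Novak by 7–4.
Novak vs Chen: Novak preferred on 5+2 = 7 ballots; Novak wins 7–4.
Novak vs Diaz: Novak is ranked higher on 5+2 = 7 ballots, Diaz on 4. Novak wins 7–4.
Janssen vs Kwan: 2 for Janssen, 9 for Kwan — Kwan by 9–2.
Janssen vs Chen: 2 for Janssen, 9 for Chen — Chen by 9–2.
Janssen vs Diaz: Janssen preferred on 2 ballots; Diaz wins 9–2.
Kwan vs Chen: 4 to 7, Chen.
Kwan vs Diaz: 11 to 0, Kwan.
Chen vs Diaz: 5+2 = 7 for Chen, 4 for Diaz — Chen by 7–4.
Each nominee drops at least one matchup (Rivera loses to Kwan; Novak loses to Rivera; Janssen loses to Rivera; Kwan loses to Novak; Chen loses to Novak; Diaz loses to Novak); the cycle Rivera beats Novak beats Kwan beats Rivera rules out a Condorcet winner.

none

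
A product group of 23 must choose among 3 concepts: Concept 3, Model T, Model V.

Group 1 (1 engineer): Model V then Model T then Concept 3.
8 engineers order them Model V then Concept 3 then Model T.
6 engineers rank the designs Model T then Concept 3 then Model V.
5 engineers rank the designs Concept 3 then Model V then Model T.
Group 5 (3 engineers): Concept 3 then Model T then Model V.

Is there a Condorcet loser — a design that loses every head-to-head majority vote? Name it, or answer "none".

Head-to-head results (23 engineers):
Concept 3 vs Model T: Concept 3, 16–7.
Concept 3 vs Model V: 6+5+3 = 14 for Concept 3, 9 for Model V — Concept 3 by 14–9.
Model T vs Model V: 6+3 = 9 for Model T, 14 for Model V — Model V by 14–9.
Model T loses to every other design — it is the Condorcet loser.

Model T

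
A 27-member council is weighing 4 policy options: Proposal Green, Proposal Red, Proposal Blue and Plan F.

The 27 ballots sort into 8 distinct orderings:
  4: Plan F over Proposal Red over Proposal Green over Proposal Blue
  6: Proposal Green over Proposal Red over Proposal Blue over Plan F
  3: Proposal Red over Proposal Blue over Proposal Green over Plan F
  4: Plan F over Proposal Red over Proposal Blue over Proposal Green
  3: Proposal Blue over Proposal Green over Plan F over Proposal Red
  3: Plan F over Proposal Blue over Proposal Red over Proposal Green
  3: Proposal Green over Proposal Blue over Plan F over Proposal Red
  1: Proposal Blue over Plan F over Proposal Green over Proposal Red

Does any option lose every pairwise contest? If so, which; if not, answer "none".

none

Pairwise majorities:
Proposal Green vs Proposal Red: Proposal Red wins 14–13.
Proposal Green vs Proposal Blue: 4+6+3 = 13 for Proposal Green, 14 for Proposal Blue — Proposal Blue by 14–13.
Proposal Green–Plan F: Proposal Green 15–12.
Proposal Red–Proposal Blue: Proposal Red 17–10.
Proposal Red vs Plan F: Plan F, 18–9.
Proposal Blue vs Plan F: Proposal Blue, 16–11.
Each option has at least one pairwise win (Proposal Green beats Plan F; Proposal Red beats Proposal Green; Proposal Blue beats Proposal Green; Plan F beats Proposal Red) — no Condorcet loser.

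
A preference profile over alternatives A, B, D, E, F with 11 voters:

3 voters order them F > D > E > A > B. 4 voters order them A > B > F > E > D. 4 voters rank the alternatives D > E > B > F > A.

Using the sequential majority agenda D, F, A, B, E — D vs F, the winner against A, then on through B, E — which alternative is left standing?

Round 1: D vs F — 4–7, F advances.
Round 2: F vs A — 7–4, F advances.
Round 3: F vs B — 3–8, B advances.
Round 4: B vs E — 4–7, E advances.
The agenda winner is E.

E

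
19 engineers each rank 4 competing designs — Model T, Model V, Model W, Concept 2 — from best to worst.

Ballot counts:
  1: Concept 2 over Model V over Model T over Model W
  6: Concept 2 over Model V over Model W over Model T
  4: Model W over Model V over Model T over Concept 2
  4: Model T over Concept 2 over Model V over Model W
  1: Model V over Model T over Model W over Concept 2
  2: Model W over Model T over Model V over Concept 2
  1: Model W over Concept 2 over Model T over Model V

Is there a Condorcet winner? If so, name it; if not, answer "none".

none

Head-to-head results (19 engineers):
Model T vs Model V: 4+2+1 = 7 for Model T, 12 for Model V — Model V by 12–7.
Model T–Model W: Model W 13–6.
Model T vs Concept 2: 11 to 8, Model T.
Model V vs Model W: 1+6+4+1 = 12 for Model V, 7 for Model W — Model V by 12–7.
Model V vs Concept 2: 7 to 12, Concept 2.
Model W vs Concept 2: Concept 2 wins 11–8.
No design is unbeaten: Model T loses to Model V; Model V loses to Concept 2; Model W loses to Model V; Concept 2 loses to Model T. In particular Model T → Concept 2 → Model V → Model T is a majority cycle — no Condorcet winner exists.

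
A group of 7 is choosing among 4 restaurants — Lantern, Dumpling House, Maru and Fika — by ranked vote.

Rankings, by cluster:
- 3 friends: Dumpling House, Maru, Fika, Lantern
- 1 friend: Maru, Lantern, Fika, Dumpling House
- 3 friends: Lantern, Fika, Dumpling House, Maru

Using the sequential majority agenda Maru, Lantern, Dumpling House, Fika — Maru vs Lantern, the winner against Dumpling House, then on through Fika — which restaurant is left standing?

Round 1: Maru vs Lantern — 4–3, Maru advances.
Round 2: Maru vs Dumpling House — 1–6, Dumpling House advances.
Round 3: Dumpling House vs Fika — 3–4, Fika advances.
Fika survives the agenda.

Fika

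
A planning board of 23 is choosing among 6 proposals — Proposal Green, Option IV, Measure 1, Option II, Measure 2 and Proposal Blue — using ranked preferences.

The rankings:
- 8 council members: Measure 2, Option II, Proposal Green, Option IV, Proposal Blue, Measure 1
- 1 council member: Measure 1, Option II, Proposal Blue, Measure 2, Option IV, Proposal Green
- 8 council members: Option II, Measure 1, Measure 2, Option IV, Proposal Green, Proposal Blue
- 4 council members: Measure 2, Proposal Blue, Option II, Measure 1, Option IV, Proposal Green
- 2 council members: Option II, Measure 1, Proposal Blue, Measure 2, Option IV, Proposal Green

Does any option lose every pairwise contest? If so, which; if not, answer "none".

Head-to-head results (23 council members):
Proposal Green vs Option IV: 8 to 15, Option IV.
Proposal Green vs Measure 1: Proposal Green is ranked higher on 8 ballots, Measure 1 on 15. Measure 1 wins 15–8.
Proposal Green–Option II: Option II 23–0.
Proposal Green vs Measure 2: Measure 2, 23–0.
Proposal Green vs Proposal Blue: Proposal Green wins 16–7.
Option IV vs Measure 1: Option IV preferred on 8 ballots; Measure 1 wins 15–8.
Option IV–Option II: Option II 23–0.
Option IV vs Measure 2: Option IV is ranked higher on 0 ballots, Measure 2 on 23. Measure 2 wins 23–0.
Option IV vs Proposal Blue: Option IV wins 16–7.
Measure 1 vs Option II: 1 to 22, Option II.
Measure 1 vs Measure 2: Measure 1 preferred on 1+8+2 = 11 ballots; Measure 2 wins 12–11.
Measure 1 vs Proposal Blue: Proposal Blue, 12–11.
Option II vs Measure 2: 1+8+2 = 11 for Option II, 12 for Measure 2 — Measure 2 by 12–11.
Option II vs Proposal Blue: Option II, 19–4.
Measure 2–Proposal Blue: Measure 2 20–3.
No option is winless: Proposal Green beats Proposal Blue; Option IV beats Proposal Green; Measure 1 beats Proposal Green; Option II beats Proposal Green; Measure 2 beats Proposal Green; Proposal Blue beats Measure 1. There is no Condorcet loser.

none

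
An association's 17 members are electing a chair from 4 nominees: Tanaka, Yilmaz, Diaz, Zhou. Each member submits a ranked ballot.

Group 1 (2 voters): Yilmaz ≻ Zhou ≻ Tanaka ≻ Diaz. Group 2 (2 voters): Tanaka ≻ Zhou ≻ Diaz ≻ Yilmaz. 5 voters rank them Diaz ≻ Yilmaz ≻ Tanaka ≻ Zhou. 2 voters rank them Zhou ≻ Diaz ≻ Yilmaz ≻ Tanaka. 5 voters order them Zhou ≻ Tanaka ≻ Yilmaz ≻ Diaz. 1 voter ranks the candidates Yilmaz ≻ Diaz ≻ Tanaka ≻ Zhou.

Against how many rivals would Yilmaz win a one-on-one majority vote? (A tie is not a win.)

Yilmaz against each rival (17 voters):
Yilmaz vs Tanaka: 10 to 7, Yilmaz.
Yilmaz–Diaz: Diaz 9–8.
Yilmaz vs Zhou: Zhou, 9–8.
Yilmaz beats Tanaka; loses to Diaz, Zhou — 1 pairwise win.

1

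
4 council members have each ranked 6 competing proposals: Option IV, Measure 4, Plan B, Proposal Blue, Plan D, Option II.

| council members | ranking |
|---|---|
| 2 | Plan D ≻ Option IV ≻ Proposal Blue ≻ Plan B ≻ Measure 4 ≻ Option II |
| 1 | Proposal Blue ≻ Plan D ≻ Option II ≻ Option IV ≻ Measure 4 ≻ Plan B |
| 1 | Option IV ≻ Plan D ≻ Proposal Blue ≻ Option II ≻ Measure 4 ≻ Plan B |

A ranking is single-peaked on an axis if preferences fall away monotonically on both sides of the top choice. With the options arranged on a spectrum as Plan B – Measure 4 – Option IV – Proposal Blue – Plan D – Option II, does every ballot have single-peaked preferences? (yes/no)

no

Axis positions: Plan B=1, Measure 4=2, Option IV=3, Proposal Blue=4, Plan D=5, Option II=6.
Group 1: ranking walks positions 5-3-4-1-2-6; Option IV is ranked above Proposal Blue even though Proposal Blue lies between Option IV and the peak Plan D on the axis — preferences dip and rise again. Not single-peaked.
Group 2 (peak Proposal Blue at position 4): ranking walks positions 4-5-6-3-2-1, expanding outward from the peak — single-peaked.
Group 3: ranking walks positions 3-5-4-6-2-1; Plan D is ranked above Proposal Blue even though Proposal Blue lies between Plan D and the peak Option IV on the axis — preferences dip and rise again. Not single-peaked.
Group 1 violates single-peakedness, so the profile is not single-peaked on this axis.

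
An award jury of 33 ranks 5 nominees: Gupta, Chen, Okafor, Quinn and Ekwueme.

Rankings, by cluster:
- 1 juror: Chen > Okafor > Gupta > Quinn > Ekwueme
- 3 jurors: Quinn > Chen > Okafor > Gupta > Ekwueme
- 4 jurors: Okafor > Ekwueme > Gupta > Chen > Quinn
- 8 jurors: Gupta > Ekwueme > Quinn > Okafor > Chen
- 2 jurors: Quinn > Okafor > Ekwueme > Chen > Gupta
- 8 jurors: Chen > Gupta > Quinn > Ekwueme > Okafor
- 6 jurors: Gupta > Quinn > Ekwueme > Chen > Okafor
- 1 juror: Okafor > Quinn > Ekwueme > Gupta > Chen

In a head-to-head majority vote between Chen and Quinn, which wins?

Ballots ranking Chen above Quinn: 1 + 4 + 8 = 13.
Ballots ranking Quinn above Chen: 33 − 13 = 20.
Quinn wins the head-to-head 20–13.

Quinn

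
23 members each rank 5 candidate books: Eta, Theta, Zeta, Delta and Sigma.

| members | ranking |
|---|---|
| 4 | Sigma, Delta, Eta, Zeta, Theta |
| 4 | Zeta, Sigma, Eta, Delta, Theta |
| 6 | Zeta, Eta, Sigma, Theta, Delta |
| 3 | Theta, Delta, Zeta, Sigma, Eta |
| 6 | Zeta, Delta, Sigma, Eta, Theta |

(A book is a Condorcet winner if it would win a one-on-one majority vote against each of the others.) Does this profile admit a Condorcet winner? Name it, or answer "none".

Zeta

Pairwise majorities:
Eta vs Theta: 4+4+6+6 = 20 for Eta, 3 for Theta — Eta by 20–3.
Eta vs Zeta: Eta is ranked higher on 4 ballots, Zeta on 19. Zeta wins 19–4.
Eta vs Delta: 4+6 = 10 for Eta, 13 for Delta — Delta by 13–10.
Eta vs Sigma: Eta preferred on 6 ballots; Sigma wins 17–6.
Theta vs Zeta: 3 to 20, Zeta.
Theta vs Delta: 9 to 14, Delta.
Theta vs Sigma: 3 for Theta, 20 for Sigma — Sigma by 20–3.
Zeta vs Delta: 16 to 7, Zeta.
Zeta vs Sigma: 4+6+3+6 = 19 for Zeta, 4 for Sigma — Zeta by 19–4.
Delta vs Sigma: 3+6 = 9 for Delta, 14 for Sigma — Sigma by 14–9.
Zeta beats each of Eta, Theta, Delta, Sigma — Zeta is the Condorcet winner.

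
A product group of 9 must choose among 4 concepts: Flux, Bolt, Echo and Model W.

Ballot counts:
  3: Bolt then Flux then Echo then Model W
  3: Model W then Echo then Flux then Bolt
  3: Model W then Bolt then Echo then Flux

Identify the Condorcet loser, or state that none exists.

Flux

Head-to-head results (9 engineers):
Flux vs Bolt: 3 for Flux, 6 for Bolt — Bolt by 6–3.
Flux vs Echo: Flux is ranked higher on 3 ballots, Echo on 6. Echo wins 6–3.
Flux–Model W: Model W 6–3.
Bolt vs Echo: Bolt is ranked higher on 3+3 = 6 ballots, Echo on 3. Bolt wins 6–3.
Bolt vs Model W: Model W, 6–3.
Echo vs Model W: 3 to 6, Model W.
Flux loses to every other design — it is the Condorcet loser.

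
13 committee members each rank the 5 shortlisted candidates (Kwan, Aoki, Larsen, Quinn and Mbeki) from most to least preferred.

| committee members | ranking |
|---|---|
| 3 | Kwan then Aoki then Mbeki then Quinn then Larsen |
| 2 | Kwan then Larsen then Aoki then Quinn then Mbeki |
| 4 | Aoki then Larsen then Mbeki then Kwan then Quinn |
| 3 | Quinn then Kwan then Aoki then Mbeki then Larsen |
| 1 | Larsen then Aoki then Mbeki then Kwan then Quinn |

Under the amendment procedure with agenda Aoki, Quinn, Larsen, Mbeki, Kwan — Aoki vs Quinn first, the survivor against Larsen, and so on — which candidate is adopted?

Round 1: Aoki vs Quinn — 10–3, Aoki advances.
Round 2: Aoki vs Larsen — 10–3, Aoki advances.
Round 3: Aoki vs Mbeki — 13–0, Aoki advances.
Round 4: Aoki vs Kwan — 5–8, Kwan advances.
The agenda winner is Kwan.

Kwan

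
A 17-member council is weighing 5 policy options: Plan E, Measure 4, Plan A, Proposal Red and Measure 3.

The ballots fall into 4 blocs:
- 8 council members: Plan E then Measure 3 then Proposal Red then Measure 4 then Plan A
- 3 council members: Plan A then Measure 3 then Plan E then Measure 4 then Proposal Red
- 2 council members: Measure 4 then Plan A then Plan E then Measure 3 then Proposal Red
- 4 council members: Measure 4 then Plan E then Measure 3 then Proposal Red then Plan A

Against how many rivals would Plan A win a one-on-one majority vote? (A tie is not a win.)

0

Plan A against each rival (17 council members):
Plan A vs Plan E: 5 to 12, Plan E.
Plan A vs Measure 4: Measure 4 wins 14–3.
Plan A vs Proposal Red: 3+2 = 5 for Plan A, 12 for Proposal Red — Proposal Red by 12–5.
Plan A vs Measure 3: Plan A is ranked higher on 3+2 = 5 ballots, Measure 3 on 12. Measure 3 wins 12–5.
Plan A beats no one; loses to Plan E, Measure 4, Proposal Red, Measure 3 — 0 pairwise wins.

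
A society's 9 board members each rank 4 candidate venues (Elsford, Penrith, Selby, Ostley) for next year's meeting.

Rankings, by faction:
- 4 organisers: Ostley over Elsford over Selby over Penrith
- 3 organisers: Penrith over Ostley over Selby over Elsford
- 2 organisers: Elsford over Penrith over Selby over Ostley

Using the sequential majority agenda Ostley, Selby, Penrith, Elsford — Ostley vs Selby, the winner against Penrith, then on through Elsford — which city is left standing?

Round 1: Ostley vs Selby — 7–2, Ostley advances.
Round 2: Ostley vs Penrith — 4–5, Penrith advances.
Round 3: Penrith vs Elsford — 3–6, Elsford advances.
Elsford survives the agenda.

Elsford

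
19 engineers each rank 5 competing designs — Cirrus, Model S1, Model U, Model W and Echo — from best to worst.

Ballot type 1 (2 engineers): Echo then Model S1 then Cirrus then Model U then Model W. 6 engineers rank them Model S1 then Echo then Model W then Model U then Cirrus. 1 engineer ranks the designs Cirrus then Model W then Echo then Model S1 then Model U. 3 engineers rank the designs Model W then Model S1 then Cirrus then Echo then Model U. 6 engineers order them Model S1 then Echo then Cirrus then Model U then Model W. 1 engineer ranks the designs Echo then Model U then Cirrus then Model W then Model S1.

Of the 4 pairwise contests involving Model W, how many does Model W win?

1

Model W against each rival (19 engineers):
Model W–Cirrus: Cirrus 10–9.
Model W vs Model S1: Model W is ranked higher on 1+3+1 = 5 ballots, Model S1 on 14. Model S1 wins 14–5.
Model W vs Model U: Model W preferred on 6+1+3 = 10 ballots; Model W wins 10–9.
Model W vs Echo: 1+3 = 4 for Model W, 15 for Echo — Echo by 15–4.
Model W beats Model U; loses to Cirrus, Model S1, Echo — 1 pairwise win.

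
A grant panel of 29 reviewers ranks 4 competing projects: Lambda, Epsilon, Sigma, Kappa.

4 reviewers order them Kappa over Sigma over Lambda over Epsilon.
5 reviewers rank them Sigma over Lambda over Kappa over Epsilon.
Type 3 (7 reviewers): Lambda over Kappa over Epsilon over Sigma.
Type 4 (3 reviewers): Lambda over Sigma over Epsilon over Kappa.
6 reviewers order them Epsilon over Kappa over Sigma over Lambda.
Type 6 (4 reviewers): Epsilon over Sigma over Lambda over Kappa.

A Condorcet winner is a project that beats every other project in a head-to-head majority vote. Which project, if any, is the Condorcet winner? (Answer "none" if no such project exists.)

Pairwise majorities:
Lambda vs Epsilon: 4+5+7+3 = 19 for Lambda, 10 for Epsilon — Lambda by 19–10.
Lambda vs Sigma: Lambda is ranked higher on 7+3 = 10 ballots, Sigma on 19. Sigma wins 19–10.
Lambda vs Kappa: 5+7+3+4 = 19 for Lambda, 10 for Kappa — Lambda by 19–10.
Epsilon vs Sigma: 17 to 12, Epsilon.
Epsilon vs Kappa: 3+6+4 = 13 for Epsilon, 16 for Kappa — Kappa by 16–13.
Sigma vs Kappa: Sigma is ranked higher on 5+3+4 = 12 ballots, Kappa on 17. Kappa wins 17–12.
Every project loses at least once (Lambda loses to Sigma; Epsilon loses to Lambda; Sigma loses to Epsilon; Kappa loses to Lambda). The majority relation contains the cycle Lambda beats Epsilon beats Sigma beats Lambda, so there is no Condorcet winner.

none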